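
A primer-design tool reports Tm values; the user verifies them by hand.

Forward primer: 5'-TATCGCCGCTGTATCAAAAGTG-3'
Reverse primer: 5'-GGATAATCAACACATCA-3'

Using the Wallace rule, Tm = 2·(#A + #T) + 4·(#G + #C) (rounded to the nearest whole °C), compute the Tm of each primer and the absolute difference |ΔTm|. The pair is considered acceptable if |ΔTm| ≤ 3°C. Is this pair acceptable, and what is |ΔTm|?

|ΔTm| = 18°C; the pair is not acceptable.

Forward: A=6 T=6 G=5 C=5 → Tm = 2·12 + 4·10 = 64°C.
Reverse: A=8 T=3 G=2 C=4 → Tm = 2·11 + 4·6 = 46°C.
|ΔTm| = |64 − 46| = 18°C, > 3°C.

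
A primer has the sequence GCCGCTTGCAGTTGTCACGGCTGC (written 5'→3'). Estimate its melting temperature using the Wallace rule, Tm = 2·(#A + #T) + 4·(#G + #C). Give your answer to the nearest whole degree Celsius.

80°C

Base counts: A=2, T=6, G=8, C=8 (length 24).
Tm = 2·(2+6) + 4·(8+8) = 2·8 + 4·16 = 16 + 64 = 80°C.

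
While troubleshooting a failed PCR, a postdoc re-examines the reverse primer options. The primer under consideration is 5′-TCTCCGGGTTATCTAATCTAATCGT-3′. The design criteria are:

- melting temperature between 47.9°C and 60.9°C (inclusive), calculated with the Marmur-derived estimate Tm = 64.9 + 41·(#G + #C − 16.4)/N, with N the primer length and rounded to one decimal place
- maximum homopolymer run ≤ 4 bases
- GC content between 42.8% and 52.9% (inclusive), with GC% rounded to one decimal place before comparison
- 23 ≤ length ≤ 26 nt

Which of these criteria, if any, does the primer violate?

Base counts: A=5, T=10, G=4, C=6 (length 25).
Tm: Tm = 64.9 + 41·(10 − 16.4)/25 = 54.4°C ✓
homopolymer run: longest run = 3 ✓
GC content: GC 10/25 = 40.0%, outside 42.8–52.9% ✗
length: length 25 ✓

Fails: GC content.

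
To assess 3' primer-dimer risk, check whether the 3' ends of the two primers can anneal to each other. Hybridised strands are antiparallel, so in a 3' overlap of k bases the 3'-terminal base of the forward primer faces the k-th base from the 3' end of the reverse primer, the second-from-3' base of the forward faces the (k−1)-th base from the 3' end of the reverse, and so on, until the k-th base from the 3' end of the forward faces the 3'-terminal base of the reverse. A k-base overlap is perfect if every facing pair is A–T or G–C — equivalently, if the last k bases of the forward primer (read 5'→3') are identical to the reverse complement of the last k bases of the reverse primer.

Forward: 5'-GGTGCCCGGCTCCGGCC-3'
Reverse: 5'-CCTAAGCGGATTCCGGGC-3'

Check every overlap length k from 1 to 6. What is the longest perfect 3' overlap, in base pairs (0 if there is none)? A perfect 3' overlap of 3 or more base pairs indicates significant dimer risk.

Longest perfect overlap: 3 complementary base pairs; significant dimer risk (threshold 3).

Last 6 bases (5'→3') — forward …CCGGCC, reverse …CCGGGC.
Reverse complement of the reverse primer's last 6 bases: GCCCGG; its first k bases are the reverse complement of the reverse primer's last k bases, so a perfect k-base overlap needs the forward primer's last k bases to equal them.
Comparing (forward last k vs required): k=1: C vs G ✗; k=2: CC vs GC ✗; k=3: GCC vs GCC ✓; k=4: GGCC vs GCCC ✗; k=5: CGGCC vs GCCCG ✗; k=6: CCGGCC vs GCCCGG ✗.
Only k = 3 is perfect, so the longest perfect 3' overlap is 3.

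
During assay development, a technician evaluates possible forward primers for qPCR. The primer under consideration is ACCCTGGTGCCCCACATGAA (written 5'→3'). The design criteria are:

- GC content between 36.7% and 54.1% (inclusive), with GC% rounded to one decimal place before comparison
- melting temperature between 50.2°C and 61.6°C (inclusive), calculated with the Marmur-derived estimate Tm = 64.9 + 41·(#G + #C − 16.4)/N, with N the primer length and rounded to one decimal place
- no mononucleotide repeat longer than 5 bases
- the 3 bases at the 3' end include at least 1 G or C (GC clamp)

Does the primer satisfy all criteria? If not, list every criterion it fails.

Base counts: A=5, T=3, G=4, C=8 (length 20).
GC content: GC 12/20 = 60.0%, outside 36.7–54.1% ✗
Tm: Tm = 64.9 + 41·(12 − 16.4)/20 = 55.9°C ✓
homopolymer run: longest run = 4 ✓
GC clamp: 3' end GAA has 1 G/C ✓

Fails: GC content.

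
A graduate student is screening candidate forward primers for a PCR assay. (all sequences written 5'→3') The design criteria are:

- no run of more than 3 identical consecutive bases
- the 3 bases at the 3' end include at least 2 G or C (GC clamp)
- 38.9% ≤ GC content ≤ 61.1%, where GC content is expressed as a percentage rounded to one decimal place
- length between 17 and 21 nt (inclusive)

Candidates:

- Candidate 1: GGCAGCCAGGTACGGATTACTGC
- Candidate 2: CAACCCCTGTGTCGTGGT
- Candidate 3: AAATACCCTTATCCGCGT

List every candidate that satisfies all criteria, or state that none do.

Candidate 1 (23 nt, A=5 T=4 G=8 C=6): longest run = 2 ✓; 3' end TGC has 2 G/C ✓; GC 14/23 = 60.9% ✓; length 23, outside 17–21 ✗ — fails.
Candidate 2 (18 nt, A=2 T=5 G=5 C=6): longest run = 4, exceeds 3 ✗; 3' end GGT has 2 G/C ✓; GC 11/18 = 61.1% ✓; length 18 ✓ — fails.
Candidate 3 (18 nt, A=5 T=5 G=2 C=6): longest run = 3 ✓; 3' end CGT has 2 G/C ✓; GC 8/18 = 44.4% ✓; length 18 ✓ — passes.

Candidate 3 only.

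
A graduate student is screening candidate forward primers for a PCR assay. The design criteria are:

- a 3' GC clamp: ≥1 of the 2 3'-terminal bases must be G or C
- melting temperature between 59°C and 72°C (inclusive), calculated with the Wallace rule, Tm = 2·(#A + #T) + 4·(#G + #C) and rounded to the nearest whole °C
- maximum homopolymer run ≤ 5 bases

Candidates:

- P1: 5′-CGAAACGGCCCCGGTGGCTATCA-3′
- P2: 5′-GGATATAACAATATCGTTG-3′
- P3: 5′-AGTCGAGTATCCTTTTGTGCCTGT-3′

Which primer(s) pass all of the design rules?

P1 (23 nt, A=5 T=3 G=7 C=8): 3' end CA has 1 G/C ✓; Tm = 2·8 + 4·15 = 76°C, outside 59–72°C ✗; longest run = 4 ✓ — fails.
P2 (19 nt, A=7 T=6 G=4 C=2): 3' end TG has 1 G/C ✓; Tm = 2·13 + 4·6 = 50°C, outside 59–72°C ✗; longest run = 2 ✓ — fails.
P3 (24 nt, A=3 T=10 G=6 C=5): 3' end GT has 1 G/C ✓; Tm = 2·13 + 4·11 = 70°C ✓; longest run = 4 ✓ — passes.

P3 only.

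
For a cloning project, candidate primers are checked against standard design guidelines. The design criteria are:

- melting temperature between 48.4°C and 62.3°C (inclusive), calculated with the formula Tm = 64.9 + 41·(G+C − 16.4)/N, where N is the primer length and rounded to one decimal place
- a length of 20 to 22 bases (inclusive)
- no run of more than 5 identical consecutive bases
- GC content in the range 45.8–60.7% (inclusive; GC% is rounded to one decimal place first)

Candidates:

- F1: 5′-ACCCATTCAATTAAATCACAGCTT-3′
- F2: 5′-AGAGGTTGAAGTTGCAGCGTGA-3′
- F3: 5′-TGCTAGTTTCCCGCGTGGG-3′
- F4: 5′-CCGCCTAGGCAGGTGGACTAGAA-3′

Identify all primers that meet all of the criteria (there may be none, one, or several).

F2 only.

F1 (24 nt, A=9 T=7 G=1 C=7): Tm = 64.9 + 41·(8 − 16.4)/24 = 50.6°C ✓; length 24, outside 20–22 ✗; longest run = 3 ✓; GC 8/24 = 33.3%, outside 45.8–60.7% ✗ — fails.
F2 (22 nt, A=6 T=5 G=9 C=2): Tm = 64.9 + 41·(11 − 16.4)/22 = 54.8°C ✓; length 22 ✓; longest run = 2 ✓; GC 11/22 = 50.0% ✓ — passes.
F3 (19 nt, A=1 T=6 G=7 C=5): Tm = 64.9 + 41·(12 − 16.4)/19 = 55.4°C ✓; length 19, outside 20–22 ✗; longest run = 3 ✓; GC 12/19 = 63.2%, outside 45.8–60.7% ✗ — fails.
F4 (23 nt, A=6 T=3 G=8 C=6): Tm = 64.9 + 41·(14 − 16.4)/23 = 60.6°C ✓; length 23, outside 20–22 ✗; longest run = 2 ✓; GC 14/23 = 60.9%, outside 45.8–60.7% ✗ — fails.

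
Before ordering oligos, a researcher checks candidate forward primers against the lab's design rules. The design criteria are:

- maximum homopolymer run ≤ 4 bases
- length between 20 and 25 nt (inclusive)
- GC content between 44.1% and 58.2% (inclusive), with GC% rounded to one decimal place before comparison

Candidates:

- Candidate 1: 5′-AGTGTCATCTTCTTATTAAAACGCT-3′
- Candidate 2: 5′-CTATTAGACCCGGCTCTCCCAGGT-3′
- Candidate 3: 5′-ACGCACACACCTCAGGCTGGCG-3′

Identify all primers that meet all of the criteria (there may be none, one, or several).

Candidate 1 (25 nt, A=7 T=10 G=3 C=5): longest run = 4 ✓; length 25 ✓; GC 8/25 = 32.0%, outside 44.1–58.2% ✗ — fails.
Candidate 2 (24 nt, A=4 T=6 G=5 C=9): longest run = 3 ✓; length 24 ✓; GC 14/24 = 58.3%, outside 44.1–58.2% ✗ — fails.
Candidate 3 (22 nt, A=5 T=2 G=6 C=9): longest run = 2 ✓; length 22 ✓; GC 15/22 = 68.2%, outside 44.1–58.2% ✗ — fails.

None of the candidates satisfy all criteria.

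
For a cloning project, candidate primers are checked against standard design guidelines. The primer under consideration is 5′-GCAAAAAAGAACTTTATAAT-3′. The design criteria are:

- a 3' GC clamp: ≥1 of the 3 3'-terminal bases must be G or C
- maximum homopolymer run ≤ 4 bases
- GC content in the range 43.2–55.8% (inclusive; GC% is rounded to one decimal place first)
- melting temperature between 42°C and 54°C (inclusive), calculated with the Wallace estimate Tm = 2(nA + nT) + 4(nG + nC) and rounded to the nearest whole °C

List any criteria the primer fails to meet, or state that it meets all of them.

Fails: GC clamp, homopolymer run, GC content.

Base counts: A=11, T=5, G=2, C=2 (length 20).
GC clamp: 3' end AAT has 0 G/C, need ≥1 ✗
homopolymer run: longest run = 6, exceeds 4 ✗
GC content: GC 4/20 = 20.0%, outside 43.2–55.8% ✗
Tm: Tm = 2·16 + 4·4 = 48°C ✓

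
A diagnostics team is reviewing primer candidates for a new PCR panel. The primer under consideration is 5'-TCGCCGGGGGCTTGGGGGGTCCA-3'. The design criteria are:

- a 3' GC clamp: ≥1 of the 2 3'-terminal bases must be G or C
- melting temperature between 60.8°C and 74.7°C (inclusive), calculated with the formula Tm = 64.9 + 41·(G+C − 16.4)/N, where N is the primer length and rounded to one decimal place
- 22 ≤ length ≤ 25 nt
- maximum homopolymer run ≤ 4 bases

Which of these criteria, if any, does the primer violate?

Base counts: A=1, T=4, G=12, C=6 (length 23).
GC clamp: 3' end CA has 1 G/C ✓
Tm: Tm = 64.9 + 41·(18 − 16.4)/23 = 67.8°C ✓
length: length 23 ✓
homopolymer run: longest run = 6, exceeds 4 ✗

Fails: homopolymer run.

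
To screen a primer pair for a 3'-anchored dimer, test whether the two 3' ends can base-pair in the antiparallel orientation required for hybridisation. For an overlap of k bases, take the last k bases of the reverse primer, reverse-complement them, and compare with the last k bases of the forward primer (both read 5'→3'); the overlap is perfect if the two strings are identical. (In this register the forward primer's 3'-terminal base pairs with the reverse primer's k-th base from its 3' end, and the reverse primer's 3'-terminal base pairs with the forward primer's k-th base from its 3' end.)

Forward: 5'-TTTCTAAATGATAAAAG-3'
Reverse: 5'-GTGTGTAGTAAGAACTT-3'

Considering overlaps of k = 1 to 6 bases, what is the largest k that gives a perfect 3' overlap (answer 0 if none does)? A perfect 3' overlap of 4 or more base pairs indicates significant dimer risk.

Last 6 bases (5'→3') — forward …TAAAAG, reverse …GAACTT.
Reverse complement of the reverse primer's last 6 bases: AAGTTC; its first k bases are the reverse complement of the reverse primer's last k bases, so a perfect k-base overlap needs the forward primer's last k bases to equal them.
Comparing (forward last k vs required): k=1: G vs A ✗; k=2: AG vs AA ✗; k=3: AAG vs AAG ✓; k=4: AAAG vs AAGT ✗; k=5: AAAAG vs AAGTT ✗; k=6: TAAAAG vs AAGTTC ✗.
Only k = 3 is perfect, so the longest perfect 3' overlap is 3.

Longest perfect overlap: 3 complementary base pairs; below the dimer-risk threshold (threshold 4).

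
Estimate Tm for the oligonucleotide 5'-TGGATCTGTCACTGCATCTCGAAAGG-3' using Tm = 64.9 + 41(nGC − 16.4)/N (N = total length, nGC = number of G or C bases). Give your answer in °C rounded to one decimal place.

59.5°C

Base counts: A=6, T=7, G=7, C=6; G+C = 13, N = 26.
Tm = 64.9 + 41·(13 − 16.4)/26 = 64.9 + -139.40/26 = 59.5°C.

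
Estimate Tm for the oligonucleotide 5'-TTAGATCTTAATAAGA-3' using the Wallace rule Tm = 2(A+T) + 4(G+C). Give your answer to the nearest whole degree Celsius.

Base counts: A=7, T=6, G=2, C=1 (length 16).
Tm = 2·(7+6) + 4·(2+1) = 2·13 + 4·3 = 26 + 12 = 38°C.

38°C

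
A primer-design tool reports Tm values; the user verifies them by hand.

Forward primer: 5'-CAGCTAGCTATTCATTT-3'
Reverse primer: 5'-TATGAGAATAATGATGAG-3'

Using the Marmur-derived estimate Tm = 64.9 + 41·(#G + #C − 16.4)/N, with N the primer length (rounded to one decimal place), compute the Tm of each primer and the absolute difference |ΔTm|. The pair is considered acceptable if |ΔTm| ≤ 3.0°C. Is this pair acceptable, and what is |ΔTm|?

|ΔTm| = 0.9°C; the pair is acceptable.

Forward: G+C = 6, N = 17 → Tm = 64.9 + 41·(6 − 16.4)/17 = 39.8°C.
Reverse: G+C = 5, N = 18 → Tm = 64.9 + 41·(5 − 16.4)/18 = 38.9°C.
|ΔTm| = |39.8 − 38.9| = 0.9°C, ≤ 3.0°C.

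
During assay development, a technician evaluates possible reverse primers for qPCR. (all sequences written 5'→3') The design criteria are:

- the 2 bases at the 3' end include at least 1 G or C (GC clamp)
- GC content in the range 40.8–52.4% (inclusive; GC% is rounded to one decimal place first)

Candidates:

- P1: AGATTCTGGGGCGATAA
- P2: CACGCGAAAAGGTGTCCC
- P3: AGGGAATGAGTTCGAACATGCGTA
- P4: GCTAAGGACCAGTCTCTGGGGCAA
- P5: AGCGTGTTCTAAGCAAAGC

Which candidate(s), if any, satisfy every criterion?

P1 (17 nt, A=5 T=4 G=6 C=2): 3' end AA has 0 G/C, need ≥1 ✗; GC 8/17 = 47.1% ✓ — fails.
P2 (18 nt, A=5 T=2 G=5 C=6): 3' end CC has 2 G/C ✓; GC 11/18 = 61.1%, outside 40.8–52.4% ✗ — fails.
P3 (24 nt, A=8 T=5 G=8 C=3): 3' end TA has 0 G/C, need ≥1 ✗; GC 11/24 = 45.8% ✓ — fails.
P4 (24 nt, A=6 T=4 G=8 C=6): 3' end AA has 0 G/C, need ≥1 ✗; GC 14/24 = 58.3%, outside 40.8–52.4% ✗ — fails.
P5 (19 nt, A=6 T=4 G=5 C=4): 3' end GC has 2 G/C ✓; GC 9/19 = 47.4% ✓ — passes.

P5 only.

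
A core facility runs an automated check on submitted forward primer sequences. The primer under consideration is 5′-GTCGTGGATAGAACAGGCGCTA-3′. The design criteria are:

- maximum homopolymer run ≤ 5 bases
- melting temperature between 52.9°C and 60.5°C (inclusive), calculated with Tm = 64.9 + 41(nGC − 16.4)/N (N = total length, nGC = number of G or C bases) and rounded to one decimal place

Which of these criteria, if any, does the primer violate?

Base counts: A=6, T=4, G=8, C=4 (length 22).
homopolymer run: longest run = 2 ✓
Tm: Tm = 64.9 + 41·(12 − 16.4)/22 = 56.7°C ✓

Meets all criteria.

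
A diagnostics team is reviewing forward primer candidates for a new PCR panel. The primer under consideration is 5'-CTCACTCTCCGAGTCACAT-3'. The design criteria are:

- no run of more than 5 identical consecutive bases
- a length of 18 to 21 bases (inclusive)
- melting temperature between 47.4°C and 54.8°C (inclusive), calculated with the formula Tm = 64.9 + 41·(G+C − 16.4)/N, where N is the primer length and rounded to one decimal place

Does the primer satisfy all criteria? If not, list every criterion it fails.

Base counts: A=4, T=5, G=2, C=8 (length 19).
homopolymer run: longest run = 2 ✓
length: length 19 ✓
Tm: Tm = 64.9 + 41·(10 − 16.4)/19 = 51.1°C ✓

Meets all criteria.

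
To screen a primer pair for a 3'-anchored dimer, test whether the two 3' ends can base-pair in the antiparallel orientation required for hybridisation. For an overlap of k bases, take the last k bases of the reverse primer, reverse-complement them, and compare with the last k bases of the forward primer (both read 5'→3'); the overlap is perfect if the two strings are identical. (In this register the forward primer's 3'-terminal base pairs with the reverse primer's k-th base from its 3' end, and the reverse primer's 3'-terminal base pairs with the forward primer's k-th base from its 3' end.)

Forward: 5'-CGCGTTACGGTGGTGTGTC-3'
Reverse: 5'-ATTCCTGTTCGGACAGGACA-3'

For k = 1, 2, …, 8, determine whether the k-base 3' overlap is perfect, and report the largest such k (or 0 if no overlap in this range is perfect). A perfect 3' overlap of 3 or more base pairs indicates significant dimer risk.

Longest perfect overlap: 4 complementary base pairs; significant dimer risk (threshold 3).

Last 8 bases (5'→3') — forward …GGTGTGTC, reverse …ACAGGACA.
Reverse complement of the reverse primer's last 8 bases: TGTCCTGT; its first k bases are the reverse complement of the reverse primer's last k bases, so a perfect k-base overlap needs the forward primer's last k bases to equal them.
Comparing (forward last k vs required): k=1: C vs T ✗; k=2: TC vs TG ✗; k=3: GTC vs TGT ✗; k=4: TGTC vs TGTC ✓; k=5: GTGTC vs TGTCC ✗; k=6: TGTGTC vs TGTCCT ✗; k=7: GTGTGTC vs TGTCCTG ✗; k=8: GGTGTGTC vs TGTCCTGT ✗.
Only k = 4 is perfect, so the longest perfect 3' overlap is 4.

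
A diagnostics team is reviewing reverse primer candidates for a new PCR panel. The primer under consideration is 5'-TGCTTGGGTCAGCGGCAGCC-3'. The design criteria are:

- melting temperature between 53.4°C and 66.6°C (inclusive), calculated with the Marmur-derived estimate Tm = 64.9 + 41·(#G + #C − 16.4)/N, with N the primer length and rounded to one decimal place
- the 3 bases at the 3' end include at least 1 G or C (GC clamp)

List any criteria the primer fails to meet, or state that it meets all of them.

Meets all criteria.

Base counts: A=2, T=4, G=8, C=6 (length 20).
Tm: Tm = 64.9 + 41·(14 − 16.4)/20 = 60.0°C ✓
GC clamp: 3' end GCC has 3 G/C ✓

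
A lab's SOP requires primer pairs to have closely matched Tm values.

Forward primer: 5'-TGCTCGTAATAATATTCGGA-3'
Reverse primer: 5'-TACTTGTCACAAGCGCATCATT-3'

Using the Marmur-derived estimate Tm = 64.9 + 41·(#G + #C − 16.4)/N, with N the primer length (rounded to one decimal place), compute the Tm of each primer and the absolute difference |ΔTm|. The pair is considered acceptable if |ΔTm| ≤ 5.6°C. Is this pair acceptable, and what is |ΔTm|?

Forward: G+C = 7, N = 20 → Tm = 64.9 + 41·(7 − 16.4)/20 = 45.6°C.
Reverse: G+C = 9, N = 22 → Tm = 64.9 + 41·(9 − 16.4)/22 = 51.1°C.
|ΔTm| = |45.6 − 51.1| = 5.5°C, ≤ 5.6°C.

|ΔTm| = 5.5°C; the pair is acceptable.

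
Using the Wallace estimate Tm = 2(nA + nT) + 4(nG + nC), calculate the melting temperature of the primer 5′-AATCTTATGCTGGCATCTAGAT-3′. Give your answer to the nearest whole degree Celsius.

60°C

Base counts: A=6, T=8, G=4, C=4 (length 22).
Tm = 2·(6+8) + 4·(4+4) = 2·14 + 4·8 = 28 + 32 = 60°C.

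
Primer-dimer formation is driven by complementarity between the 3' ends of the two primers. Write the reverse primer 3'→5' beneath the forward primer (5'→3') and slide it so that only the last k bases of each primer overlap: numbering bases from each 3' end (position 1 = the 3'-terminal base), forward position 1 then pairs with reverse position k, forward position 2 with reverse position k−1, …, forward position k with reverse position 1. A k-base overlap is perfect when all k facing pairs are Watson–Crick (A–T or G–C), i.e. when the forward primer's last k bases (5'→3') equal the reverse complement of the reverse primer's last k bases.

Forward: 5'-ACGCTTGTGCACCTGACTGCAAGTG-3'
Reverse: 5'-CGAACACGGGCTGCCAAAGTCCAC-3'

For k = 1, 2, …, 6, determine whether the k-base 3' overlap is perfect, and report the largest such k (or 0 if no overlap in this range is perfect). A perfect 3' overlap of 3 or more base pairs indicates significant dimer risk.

Longest perfect overlap: 3 complementary base pairs; significant dimer risk (threshold 3).

Last 6 bases (5'→3') — forward …CAAGTG, reverse …GTCCAC.
Reverse complement of the reverse primer's last 6 bases: GTGGAC; its first k bases are the reverse complement of the reverse primer's last k bases, so a perfect k-base overlap needs the forward primer's last k bases to equal them.
Comparing (forward last k vs required): k=1: G vs G ✓; k=2: TG vs GT ✗; k=3: GTG vs GTG ✓; k=4: AGTG vs GTGG ✗; k=5: AAGTG vs GTGGA ✗; k=6: CAAGTG vs GTGGAC ✗.
Perfect overlaps at k = 1, 3; the largest is 3.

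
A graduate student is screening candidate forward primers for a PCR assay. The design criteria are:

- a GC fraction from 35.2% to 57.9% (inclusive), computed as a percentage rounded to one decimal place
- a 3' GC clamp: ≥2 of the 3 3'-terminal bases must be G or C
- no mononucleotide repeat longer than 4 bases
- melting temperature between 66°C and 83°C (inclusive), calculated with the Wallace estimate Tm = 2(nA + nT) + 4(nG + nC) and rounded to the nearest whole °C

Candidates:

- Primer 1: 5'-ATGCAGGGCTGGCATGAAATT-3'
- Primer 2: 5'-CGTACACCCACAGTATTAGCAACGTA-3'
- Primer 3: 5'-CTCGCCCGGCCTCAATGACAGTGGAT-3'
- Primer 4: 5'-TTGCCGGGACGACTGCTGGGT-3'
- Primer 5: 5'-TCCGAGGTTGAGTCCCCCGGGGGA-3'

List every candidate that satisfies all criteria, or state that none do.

Primer 1 (21 nt, A=6 T=5 G=7 C=3): GC 10/21 = 47.6% ✓; 3' end ATT has 0 G/C, need ≥2 ✗; longest run = 3 ✓; Tm = 2·11 + 4·10 = 62°C, outside 66–83°C ✗ — fails.
Primer 2 (26 nt, A=9 T=5 G=4 C=8): GC 12/26 = 46.2% ✓; 3' end GTA has 1 G/C, need ≥2 ✗; longest run = 3 ✓; Tm = 2·14 + 4·12 = 76°C ✓ — fails.
Primer 3 (26 nt, A=5 T=5 G=7 C=9): GC 16/26 = 61.5%, outside 35.2–57.9% ✗; 3' end GAT has 1 G/C, need ≥2 ✗; longest run = 3 ✓; Tm = 2·10 + 4·16 = 84°C, outside 66–83°C ✗ — fails.
Primer 4 (21 nt, A=2 T=5 G=9 C=5): GC 14/21 = 66.7%, outside 35.2–57.9% ✗; 3' end GGT has 2 G/C ✓; longest run = 3 ✓; Tm = 2·7 + 4·14 = 70°C ✓ — fails.
Primer 5 (24 nt, A=3 T=4 G=10 C=7): GC 17/24 = 70.8%, outside 35.2–57.9% ✗; 3' end GGA has 2 G/C ✓; longest run = 5, exceeds 4 ✗; Tm = 2·7 + 4·17 = 82°C ✓ — fails.

None of the candidates satisfy all criteria.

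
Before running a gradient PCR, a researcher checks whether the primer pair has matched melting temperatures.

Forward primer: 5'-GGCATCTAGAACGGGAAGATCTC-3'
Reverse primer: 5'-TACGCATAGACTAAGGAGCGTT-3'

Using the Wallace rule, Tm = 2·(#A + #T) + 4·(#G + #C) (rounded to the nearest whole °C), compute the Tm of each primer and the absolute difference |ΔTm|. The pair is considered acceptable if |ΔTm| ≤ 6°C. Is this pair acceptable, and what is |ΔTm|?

Forward: A=7 T=4 G=7 C=5 → Tm = 2·11 + 4·12 = 70°C.
Reverse: A=7 T=5 G=6 C=4 → Tm = 2·12 + 4·10 = 64°C.
|ΔTm| = |70 − 64| = 6°C, ≤ 6°C.

|ΔTm| = 6°C; the pair is acceptable.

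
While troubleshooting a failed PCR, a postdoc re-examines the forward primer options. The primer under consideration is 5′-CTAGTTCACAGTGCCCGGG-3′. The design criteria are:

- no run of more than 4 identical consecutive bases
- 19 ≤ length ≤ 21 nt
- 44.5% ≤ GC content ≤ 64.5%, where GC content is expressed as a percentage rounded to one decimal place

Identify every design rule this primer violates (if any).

Base counts: A=3, T=4, G=6, C=6 (length 19).
homopolymer run: longest run = 3 ✓
length: length 19 ✓
GC content: GC 12/19 = 63.2% ✓

Meets all criteria.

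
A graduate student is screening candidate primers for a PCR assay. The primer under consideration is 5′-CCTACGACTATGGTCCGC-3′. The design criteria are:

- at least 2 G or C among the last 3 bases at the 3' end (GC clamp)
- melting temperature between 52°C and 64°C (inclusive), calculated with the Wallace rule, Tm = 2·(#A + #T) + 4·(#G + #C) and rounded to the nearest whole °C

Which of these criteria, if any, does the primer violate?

Meets all criteria.

Base counts: A=3, T=4, G=4, C=7 (length 18).
GC clamp: 3' end CGC has 3 G/C ✓
Tm: Tm = 2·7 + 4·11 = 58°C ✓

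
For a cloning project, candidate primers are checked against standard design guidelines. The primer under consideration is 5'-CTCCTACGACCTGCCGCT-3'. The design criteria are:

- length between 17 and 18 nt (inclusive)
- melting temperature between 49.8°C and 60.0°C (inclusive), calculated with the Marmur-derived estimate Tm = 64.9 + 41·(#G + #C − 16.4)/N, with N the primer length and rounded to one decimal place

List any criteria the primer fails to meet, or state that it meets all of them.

Base counts: A=2, T=4, G=3, C=9 (length 18).
length: length 18 ✓
Tm: Tm = 64.9 + 41·(12 − 16.4)/18 = 54.9°C ✓

Meets all criteria.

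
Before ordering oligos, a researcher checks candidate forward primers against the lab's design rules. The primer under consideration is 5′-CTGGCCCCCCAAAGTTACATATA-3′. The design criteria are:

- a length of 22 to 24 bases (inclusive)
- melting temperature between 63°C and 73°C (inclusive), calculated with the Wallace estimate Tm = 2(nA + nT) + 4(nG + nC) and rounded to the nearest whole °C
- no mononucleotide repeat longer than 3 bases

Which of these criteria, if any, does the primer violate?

Base counts: A=7, T=5, G=3, C=8 (length 23).
length: length 23 ✓
Tm: Tm = 2·12 + 4·11 = 68°C ✓
homopolymer run: longest run = 6, exceeds 3 ✗

Fails: homopolymer run.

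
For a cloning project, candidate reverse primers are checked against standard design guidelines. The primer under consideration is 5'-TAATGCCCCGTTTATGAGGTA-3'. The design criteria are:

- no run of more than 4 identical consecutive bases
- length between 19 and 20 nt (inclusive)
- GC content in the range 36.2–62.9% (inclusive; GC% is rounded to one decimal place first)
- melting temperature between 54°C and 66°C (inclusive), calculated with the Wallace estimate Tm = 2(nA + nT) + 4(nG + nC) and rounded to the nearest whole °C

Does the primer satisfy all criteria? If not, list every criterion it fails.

Fails: length.

Base counts: A=5, T=7, G=5, C=4 (length 21).
homopolymer run: longest run = 4 ✓
length: length 21, outside 19–20 ✗
GC content: GC 9/21 = 42.9% ✓
Tm: Tm = 2·12 + 4·9 = 60°C ✓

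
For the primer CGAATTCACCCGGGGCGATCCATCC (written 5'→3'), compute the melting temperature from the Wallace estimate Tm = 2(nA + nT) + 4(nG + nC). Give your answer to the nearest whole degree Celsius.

82°C

Base counts: A=5, T=4, G=6, C=10 (length 25).
Tm = 2·(5+4) + 4·(6+10) = 2·9 + 4·16 = 18 + 64 = 82°C.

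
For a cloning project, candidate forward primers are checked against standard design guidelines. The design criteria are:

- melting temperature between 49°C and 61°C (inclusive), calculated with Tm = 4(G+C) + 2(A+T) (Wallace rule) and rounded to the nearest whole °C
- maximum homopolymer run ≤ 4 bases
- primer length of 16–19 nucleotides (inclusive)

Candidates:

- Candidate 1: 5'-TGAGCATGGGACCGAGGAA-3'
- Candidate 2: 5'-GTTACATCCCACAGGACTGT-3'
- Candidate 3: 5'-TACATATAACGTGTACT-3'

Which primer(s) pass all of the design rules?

Candidate 1 only.

Candidate 1 (19 nt, A=6 T=2 G=8 C=3): Tm = 2·8 + 4·11 = 60°C ✓; longest run = 3 ✓; length 19 ✓ — passes.
Candidate 2 (20 nt, A=5 T=5 G=4 C=6): Tm = 2·10 + 4·10 = 60°C ✓; longest run = 3 ✓; length 20, outside 16–19 ✗ — fails.
Candidate 3 (17 nt, A=6 T=6 G=2 C=3): Tm = 2·12 + 4·5 = 44°C, outside 49–61°C ✗; longest run = 2 ✓; length 17 ✓ — fails.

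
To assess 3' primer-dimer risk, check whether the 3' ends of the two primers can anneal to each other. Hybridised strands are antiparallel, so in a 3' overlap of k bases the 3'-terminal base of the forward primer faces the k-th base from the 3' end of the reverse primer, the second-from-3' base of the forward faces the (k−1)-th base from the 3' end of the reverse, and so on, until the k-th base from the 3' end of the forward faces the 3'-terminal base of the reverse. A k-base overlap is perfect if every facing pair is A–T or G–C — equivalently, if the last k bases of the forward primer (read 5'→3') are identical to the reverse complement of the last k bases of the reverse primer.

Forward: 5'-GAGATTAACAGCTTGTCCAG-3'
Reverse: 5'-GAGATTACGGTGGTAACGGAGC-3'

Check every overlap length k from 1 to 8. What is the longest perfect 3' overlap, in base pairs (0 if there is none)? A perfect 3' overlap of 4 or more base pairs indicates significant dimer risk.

Last 8 bases (5'→3') — forward …TTGTCCAG, reverse …AACGGAGC.
Reverse complement of the reverse primer's last 8 bases: GCTCCGTT; its first k bases are the reverse complement of the reverse primer's last k bases, so a perfect k-base overlap needs the forward primer's last k bases to equal them.
Comparing (forward last k vs required): k=1: G vs G ✓; k=2: AG vs GC ✗; k=3: CAG vs GCT ✗; k=4: CCAG vs GCTC ✗; k=5: TCCAG vs GCTCC ✗; k=6: GTCCAG vs GCTCCG ✗; k=7: TGTCCAG vs GCTCCGT ✗; k=8: TTGTCCAG vs GCTCCGTT ✗.
Only k = 1 is perfect, so the longest perfect 3' overlap is 1.

Longest perfect overlap: 1 complementary base pair; below the dimer-risk threshold (threshold 4).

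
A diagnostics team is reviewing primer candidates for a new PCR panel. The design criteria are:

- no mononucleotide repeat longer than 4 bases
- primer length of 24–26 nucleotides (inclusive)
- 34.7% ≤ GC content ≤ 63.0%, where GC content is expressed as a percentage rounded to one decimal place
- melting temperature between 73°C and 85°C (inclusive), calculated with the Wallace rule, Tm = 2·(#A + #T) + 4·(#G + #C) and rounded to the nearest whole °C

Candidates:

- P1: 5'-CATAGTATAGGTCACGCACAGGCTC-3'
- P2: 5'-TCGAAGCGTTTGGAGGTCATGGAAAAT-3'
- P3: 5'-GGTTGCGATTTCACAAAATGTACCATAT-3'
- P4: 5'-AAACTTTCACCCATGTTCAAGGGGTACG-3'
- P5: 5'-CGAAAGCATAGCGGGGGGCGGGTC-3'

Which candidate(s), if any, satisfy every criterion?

P1 (25 nt, A=7 T=5 G=6 C=7): longest run = 2 ✓; length 25 ✓; GC 13/25 = 52.0% ✓; Tm = 2·12 + 4·13 = 76°C ✓ — passes.
P2 (27 nt, A=8 T=7 G=9 C=3): longest run = 4 ✓; length 27, outside 24–26 ✗; GC 12/27 = 44.4% ✓; Tm = 2·15 + 4·12 = 78°C ✓ — fails.
P3 (28 nt, A=9 T=9 G=5 C=5): longest run = 4 ✓; length 28, outside 24–26 ✗; GC 10/28 = 35.7% ✓; Tm = 2·18 + 4·10 = 76°C ✓ — fails.
P4 (28 nt, A=8 T=7 G=6 C=7): longest run = 4 ✓; length 28, outside 24–26 ✗; GC 13/28 = 46.4% ✓; Tm = 2·15 + 4·13 = 82°C ✓ — fails.
P5 (24 nt, A=5 T=2 G=12 C=5): longest run = 6, exceeds 4 ✗; length 24 ✓; GC 17/24 = 70.8%, outside 34.7–63.0% ✗; Tm = 2·7 + 4·17 = 82°C ✓ — fails.

P1 only.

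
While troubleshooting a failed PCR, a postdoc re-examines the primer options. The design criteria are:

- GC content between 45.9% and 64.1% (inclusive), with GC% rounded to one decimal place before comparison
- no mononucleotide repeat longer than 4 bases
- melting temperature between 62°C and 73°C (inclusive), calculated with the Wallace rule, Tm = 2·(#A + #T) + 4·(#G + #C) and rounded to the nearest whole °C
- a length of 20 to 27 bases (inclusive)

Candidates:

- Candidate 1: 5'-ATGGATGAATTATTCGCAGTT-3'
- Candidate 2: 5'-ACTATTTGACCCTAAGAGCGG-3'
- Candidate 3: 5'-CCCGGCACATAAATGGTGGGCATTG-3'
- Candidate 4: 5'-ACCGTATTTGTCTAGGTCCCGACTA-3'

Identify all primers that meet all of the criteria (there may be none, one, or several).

Candidate 2 only.

Candidate 1 (21 nt, A=6 T=8 G=5 C=2): GC 7/21 = 33.3%, outside 45.9–64.1% ✗; longest run = 2 ✓; Tm = 2·14 + 4·7 = 56°C, outside 62–73°C ✗; length 21 ✓ — fails.
Candidate 2 (21 nt, A=6 T=5 G=5 C=5): GC 10/21 = 47.6% ✓; longest run = 3 ✓; Tm = 2·11 + 4·10 = 62°C ✓; length 21 ✓ — passes.
Candidate 3 (25 nt, A=6 T=5 G=8 C=6): GC 14/25 = 56.0% ✓; longest run = 3 ✓; Tm = 2·11 + 4·14 = 78°C, outside 62–73°C ✗; length 25 ✓ — fails.
Candidate 4 (25 nt, A=5 T=8 G=5 C=7): GC 12/25 = 48.0% ✓; longest run = 3 ✓; Tm = 2·13 + 4·12 = 74°C, outside 62–73°C ✗; length 25 ✓ — fails.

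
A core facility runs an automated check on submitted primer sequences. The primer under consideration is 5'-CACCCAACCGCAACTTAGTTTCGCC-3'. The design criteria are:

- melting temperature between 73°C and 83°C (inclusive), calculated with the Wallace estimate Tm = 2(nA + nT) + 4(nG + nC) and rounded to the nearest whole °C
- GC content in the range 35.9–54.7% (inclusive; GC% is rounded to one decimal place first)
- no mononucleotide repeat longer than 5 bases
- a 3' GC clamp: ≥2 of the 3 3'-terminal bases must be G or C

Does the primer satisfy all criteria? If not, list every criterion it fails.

Base counts: A=6, T=5, G=3, C=11 (length 25).
Tm: Tm = 2·11 + 4·14 = 78°C ✓
GC content: GC 14/25 = 56.0%, outside 35.9–54.7% ✗
homopolymer run: longest run = 3 ✓
GC clamp: 3' end GCC has 3 G/C ✓

Fails: GC content.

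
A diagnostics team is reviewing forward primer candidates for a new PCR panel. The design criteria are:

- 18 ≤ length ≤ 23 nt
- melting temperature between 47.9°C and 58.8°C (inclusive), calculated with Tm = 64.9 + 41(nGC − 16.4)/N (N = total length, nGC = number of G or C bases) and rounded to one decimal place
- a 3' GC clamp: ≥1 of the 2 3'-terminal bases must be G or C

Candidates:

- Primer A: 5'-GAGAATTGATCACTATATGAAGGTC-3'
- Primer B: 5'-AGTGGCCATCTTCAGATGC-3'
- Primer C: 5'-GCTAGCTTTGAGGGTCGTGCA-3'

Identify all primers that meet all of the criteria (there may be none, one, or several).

Primer B and Primer C.

Primer A (25 nt, A=9 T=7 G=6 C=3): length 25, outside 18–23 ✗; Tm = 64.9 + 41·(9 − 16.4)/25 = 52.8°C ✓; 3' end TC has 1 G/C ✓ — fails.
Primer B (19 nt, A=4 T=5 G=5 C=5): length 19 ✓; Tm = 64.9 + 41·(10 − 16.4)/19 = 51.1°C ✓; 3' end GC has 2 G/C ✓ — passes.
Primer C (21 nt, A=3 T=6 G=8 C=4): length 21 ✓; Tm = 64.9 + 41·(12 − 16.4)/21 = 56.3°C ✓; 3' end CA has 1 G/C ✓ — passes.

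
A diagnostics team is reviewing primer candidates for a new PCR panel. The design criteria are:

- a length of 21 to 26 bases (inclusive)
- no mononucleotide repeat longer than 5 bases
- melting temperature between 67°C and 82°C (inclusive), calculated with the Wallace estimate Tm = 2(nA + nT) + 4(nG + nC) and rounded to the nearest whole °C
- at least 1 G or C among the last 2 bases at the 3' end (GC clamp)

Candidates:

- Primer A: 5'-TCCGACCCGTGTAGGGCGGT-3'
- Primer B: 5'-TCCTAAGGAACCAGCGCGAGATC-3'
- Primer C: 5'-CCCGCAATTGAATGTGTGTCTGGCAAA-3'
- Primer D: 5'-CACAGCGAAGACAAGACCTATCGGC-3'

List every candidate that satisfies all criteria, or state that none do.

Primer B and Primer D.

Primer A (20 nt, A=2 T=4 G=8 C=6): length 20, outside 21–26 ✗; longest run = 3 ✓; Tm = 2·6 + 4·14 = 68°C ✓; 3' end GT has 1 G/C ✓ — fails.
Primer B (23 nt, A=7 T=3 G=6 C=7): length 23 ✓; longest run = 2 ✓; Tm = 2·10 + 4·13 = 72°C ✓; 3' end TC has 1 G/C ✓ — passes.
Primer C (27 nt, A=7 T=7 G=7 C=6): length 27, outside 21–26 ✗; longest run = 3 ✓; Tm = 2·14 + 4·13 = 80°C ✓; 3' end AA has 0 G/C, need ≥1 ✗ — fails.
Primer D (25 nt, A=9 T=2 G=6 C=8): length 25 ✓; longest run = 2 ✓; Tm = 2·11 + 4·14 = 78°C ✓; 3' end GC has 2 G/C ✓ — passes.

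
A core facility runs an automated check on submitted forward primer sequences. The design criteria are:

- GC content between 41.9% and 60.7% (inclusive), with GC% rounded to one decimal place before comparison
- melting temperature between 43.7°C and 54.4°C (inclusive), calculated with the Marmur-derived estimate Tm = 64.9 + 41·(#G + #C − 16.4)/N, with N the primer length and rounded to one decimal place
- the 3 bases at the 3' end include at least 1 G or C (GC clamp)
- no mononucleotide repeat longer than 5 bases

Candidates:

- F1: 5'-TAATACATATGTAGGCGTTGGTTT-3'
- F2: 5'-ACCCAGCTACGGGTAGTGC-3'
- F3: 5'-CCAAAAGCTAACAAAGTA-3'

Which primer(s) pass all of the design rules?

F1 (24 nt, A=6 T=10 G=6 C=2): GC 8/24 = 33.3%, outside 41.9–60.7% ✗; Tm = 64.9 + 41·(8 − 16.4)/24 = 50.6°C ✓; 3' end TTT has 0 G/C, need ≥1 ✗; longest run = 3 ✓ — fails.
F2 (19 nt, A=4 T=3 G=6 C=6): GC 12/19 = 63.2%, outside 41.9–60.7% ✗; Tm = 64.9 + 41·(12 − 16.4)/19 = 55.4°C, outside 43.7–54.4°C ✗; 3' end TGC has 2 G/C ✓; longest run = 3 ✓ — fails.
F3 (18 nt, A=10 T=2 G=2 C=4): GC 6/18 = 33.3%, outside 41.9–60.7% ✗; Tm = 64.9 + 41·(6 − 16.4)/18 = 41.2°C, outside 43.7–54.4°C ✗; 3' end GTA has 1 G/C ✓; longest run = 4 ✓ — fails.

None of the candidates satisfy all criteria.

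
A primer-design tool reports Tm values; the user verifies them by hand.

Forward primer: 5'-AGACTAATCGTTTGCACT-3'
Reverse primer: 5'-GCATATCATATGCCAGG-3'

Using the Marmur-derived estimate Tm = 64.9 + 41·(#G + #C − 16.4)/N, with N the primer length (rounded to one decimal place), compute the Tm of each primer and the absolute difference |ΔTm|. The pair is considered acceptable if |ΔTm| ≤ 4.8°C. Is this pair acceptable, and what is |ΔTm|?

Forward: G+C = 7, N = 18 → Tm = 64.9 + 41·(7 − 16.4)/18 = 43.5°C.
Reverse: G+C = 8, N = 17 → Tm = 64.9 + 41·(8 − 16.4)/17 = 44.6°C.
|ΔTm| = |43.5 − 44.6| = 1.1°C, ≤ 4.8°C.

|ΔTm| = 1.1°C; the pair is acceptable.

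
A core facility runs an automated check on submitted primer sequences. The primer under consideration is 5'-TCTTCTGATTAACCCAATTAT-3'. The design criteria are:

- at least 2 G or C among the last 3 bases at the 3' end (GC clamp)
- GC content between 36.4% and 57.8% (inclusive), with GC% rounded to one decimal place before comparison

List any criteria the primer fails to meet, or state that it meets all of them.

Fails: GC clamp, GC content.

Base counts: A=6, T=9, G=1, C=5 (length 21).
GC clamp: 3' end TAT has 0 G/C, need ≥2 ✗
GC content: GC 6/21 = 28.6%, outside 36.4–57.8% ✗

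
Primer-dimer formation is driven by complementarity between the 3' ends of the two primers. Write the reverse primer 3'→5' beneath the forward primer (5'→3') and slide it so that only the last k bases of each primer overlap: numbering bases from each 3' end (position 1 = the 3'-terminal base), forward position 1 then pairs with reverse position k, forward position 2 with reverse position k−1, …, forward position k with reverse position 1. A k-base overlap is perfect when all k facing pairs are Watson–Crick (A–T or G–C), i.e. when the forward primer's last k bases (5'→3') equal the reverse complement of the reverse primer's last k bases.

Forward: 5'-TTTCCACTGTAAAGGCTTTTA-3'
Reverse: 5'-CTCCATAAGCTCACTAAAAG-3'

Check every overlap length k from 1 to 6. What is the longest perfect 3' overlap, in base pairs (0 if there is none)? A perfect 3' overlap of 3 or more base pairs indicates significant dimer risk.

Last 6 bases (5'→3') — forward …CTTTTA, reverse …TAAAAG.
Reverse complement of the reverse primer's last 6 bases: CTTTTA; its first k bases are the reverse complement of the reverse primer's last k bases, so a perfect k-base overlap needs the forward primer's last k bases to equal them.
Comparing (forward last k vs required): k=1: A vs C ✗; k=2: TA vs CT ✗; k=3: TTA vs CTT ✗; k=4: TTTA vs CTTT ✗; k=5: TTTTA vs CTTTT ✗; k=6: CTTTTA vs CTTTTA ✓.
Only k = 6 is perfect, so the longest perfect 3' overlap is 6.

Longest perfect overlap: 6 complementary base pairs; significant dimer risk (threshold 3).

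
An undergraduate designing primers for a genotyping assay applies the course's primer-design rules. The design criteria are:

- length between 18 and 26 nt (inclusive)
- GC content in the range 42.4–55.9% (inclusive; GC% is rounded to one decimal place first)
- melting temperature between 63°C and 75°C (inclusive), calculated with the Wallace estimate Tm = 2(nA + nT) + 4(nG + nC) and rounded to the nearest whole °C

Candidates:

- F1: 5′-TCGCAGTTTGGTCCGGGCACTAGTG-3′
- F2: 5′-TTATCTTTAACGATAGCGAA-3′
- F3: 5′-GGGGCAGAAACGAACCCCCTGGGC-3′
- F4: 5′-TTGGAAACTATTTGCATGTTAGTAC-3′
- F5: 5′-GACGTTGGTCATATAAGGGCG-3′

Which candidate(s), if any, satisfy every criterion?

F5 only.

F1 (25 nt, A=3 T=7 G=9 C=6): length 25 ✓; GC 15/25 = 60.0%, outside 42.4–55.9% ✗; Tm = 2·10 + 4·15 = 80°C, outside 63–75°C ✗ — fails.
F2 (20 nt, A=7 T=7 G=3 C=3): length 20 ✓; GC 6/20 = 30.0%, outside 42.4–55.9% ✗; Tm = 2·14 + 4·6 = 52°C, outside 63–75°C ✗ — fails.
F3 (24 nt, A=6 T=1 G=9 C=8): length 24 ✓; GC 17/24 = 70.8%, outside 42.4–55.9% ✗; Tm = 2·7 + 4·17 = 82°C, outside 63–75°C ✗ — fails.
F4 (25 nt, A=7 T=10 G=5 C=3): length 25 ✓; GC 8/25 = 32.0%, outside 42.4–55.9% ✗; Tm = 2·17 + 4·8 = 66°C ✓ — fails.
F5 (21 nt, A=5 T=5 G=8 C=3): length 21 ✓; GC 11/21 = 52.4% ✓; Tm = 2·10 + 4·11 = 64°C ✓ — passes.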